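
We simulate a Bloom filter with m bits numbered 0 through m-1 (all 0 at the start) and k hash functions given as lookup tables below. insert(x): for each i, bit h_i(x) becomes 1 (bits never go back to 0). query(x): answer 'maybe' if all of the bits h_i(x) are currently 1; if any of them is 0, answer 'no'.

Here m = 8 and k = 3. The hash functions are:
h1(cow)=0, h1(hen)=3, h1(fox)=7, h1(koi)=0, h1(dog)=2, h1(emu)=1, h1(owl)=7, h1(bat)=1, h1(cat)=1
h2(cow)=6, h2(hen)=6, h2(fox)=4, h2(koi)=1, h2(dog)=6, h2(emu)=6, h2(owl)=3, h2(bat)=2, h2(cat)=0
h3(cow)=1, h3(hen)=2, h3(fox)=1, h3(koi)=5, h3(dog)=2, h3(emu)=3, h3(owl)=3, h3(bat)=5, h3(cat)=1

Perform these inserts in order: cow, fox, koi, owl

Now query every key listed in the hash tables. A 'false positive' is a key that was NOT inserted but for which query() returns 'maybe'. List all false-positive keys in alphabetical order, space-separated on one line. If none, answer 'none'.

Start: bits=00000000
After insert 'cow': sets bits 0 1 6 -> bits=11000010
After insert 'fox': sets bits 1 4 7 -> bits=11001011
After insert 'koi': sets bits 0 1 5 -> bits=11001111
After insert 'owl': sets bits 3 7 -> bits=11011111
Not inserted: bat cat dog emu hen — query each against bits=11011111:
query bat: checks bit1=1, bit2=0, bit5=1 (has a 0) -> no => not a false positive
query cat: checks bit0=1, bit1=1 (all 1) -> maybe => FALSE POSITIVE
query dog: checks bit2=0, bit6=1 (has a 0) -> no => not a false positive
query emu: checks bit1=1, bit3=1, bit6=1 (all 1) -> maybe => FALSE POSITIVE
query hen: checks bit2=0, bit3=1, bit6=1 (has a 0) -> no => not a false positive
False positives (alphabetical): cat emu

Answer: cat emu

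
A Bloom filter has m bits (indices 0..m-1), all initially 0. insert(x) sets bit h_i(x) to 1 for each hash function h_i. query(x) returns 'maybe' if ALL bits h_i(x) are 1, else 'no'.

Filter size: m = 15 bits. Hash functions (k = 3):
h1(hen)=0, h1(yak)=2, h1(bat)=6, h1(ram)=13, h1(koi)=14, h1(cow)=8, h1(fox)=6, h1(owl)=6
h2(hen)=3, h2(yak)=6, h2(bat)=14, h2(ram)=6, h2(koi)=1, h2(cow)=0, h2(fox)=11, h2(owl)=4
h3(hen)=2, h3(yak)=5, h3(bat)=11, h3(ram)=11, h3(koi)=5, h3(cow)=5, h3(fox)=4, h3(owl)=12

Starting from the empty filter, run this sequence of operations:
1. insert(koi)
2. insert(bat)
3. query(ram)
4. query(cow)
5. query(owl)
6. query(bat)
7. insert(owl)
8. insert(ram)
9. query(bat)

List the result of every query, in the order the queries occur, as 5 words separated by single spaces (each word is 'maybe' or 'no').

Start: bits=000000000000000
Op 1: insert koi -> sets bits 1 5 14 -> bits=010001000000001
Op 2: insert bat -> sets bits 6 11 14 -> bits=010001100001001
Op 3: query ram -> checks bit6=1, bit11=1, bit13=0 (has a 0) -> no
Op 4: query cow -> checks bit0=0, bit5=1, bit8=0 (has a 0) -> no
Op 5: query owl -> checks bit4=0, bit6=1, bit12=0 (has a 0) -> no
Op 6: query bat -> checks bit6=1, bit11=1, bit14=1 (all 1) -> maybe
Op 7: insert owl -> sets bits 4 6 12 -> bits=010011100001101
Op 8: insert ram -> sets bits 6 11 13 -> bits=010011100001111
Op 9: query bat -> checks bit6=1, bit11=1, bit14=1 (all 1) -> maybe
Query results in order: no no no maybe maybe

Answer: no no no maybe maybe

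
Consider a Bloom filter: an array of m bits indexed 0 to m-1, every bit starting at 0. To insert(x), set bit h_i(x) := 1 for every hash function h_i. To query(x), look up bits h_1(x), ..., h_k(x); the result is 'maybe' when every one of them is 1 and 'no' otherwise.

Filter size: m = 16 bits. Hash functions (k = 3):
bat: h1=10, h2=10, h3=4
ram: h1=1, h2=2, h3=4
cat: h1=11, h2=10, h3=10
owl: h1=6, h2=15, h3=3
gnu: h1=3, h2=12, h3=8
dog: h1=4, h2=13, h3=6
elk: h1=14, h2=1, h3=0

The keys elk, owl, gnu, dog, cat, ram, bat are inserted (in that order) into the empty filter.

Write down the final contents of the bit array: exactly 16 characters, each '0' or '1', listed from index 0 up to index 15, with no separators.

Start: bits=0000000000000000
After insert 'elk': sets bits 0 1 14 -> bits=1100000000000010
After insert 'owl': sets bits 3 6 15 -> bits=1101001000000011
After insert 'gnu': sets bits 3 8 12 -> bits=1101001010001011
After insert 'dog': sets bits 4 6 13 -> bits=1101101010001111
After insert 'cat': sets bits 10 11 -> bits=1101101010111111
After insert 'ram': sets bits 1 2 4 -> bits=1111101010111111
After insert 'bat': sets bits 4 10 -> bits=1111101010111111

Answer: 1111101010111111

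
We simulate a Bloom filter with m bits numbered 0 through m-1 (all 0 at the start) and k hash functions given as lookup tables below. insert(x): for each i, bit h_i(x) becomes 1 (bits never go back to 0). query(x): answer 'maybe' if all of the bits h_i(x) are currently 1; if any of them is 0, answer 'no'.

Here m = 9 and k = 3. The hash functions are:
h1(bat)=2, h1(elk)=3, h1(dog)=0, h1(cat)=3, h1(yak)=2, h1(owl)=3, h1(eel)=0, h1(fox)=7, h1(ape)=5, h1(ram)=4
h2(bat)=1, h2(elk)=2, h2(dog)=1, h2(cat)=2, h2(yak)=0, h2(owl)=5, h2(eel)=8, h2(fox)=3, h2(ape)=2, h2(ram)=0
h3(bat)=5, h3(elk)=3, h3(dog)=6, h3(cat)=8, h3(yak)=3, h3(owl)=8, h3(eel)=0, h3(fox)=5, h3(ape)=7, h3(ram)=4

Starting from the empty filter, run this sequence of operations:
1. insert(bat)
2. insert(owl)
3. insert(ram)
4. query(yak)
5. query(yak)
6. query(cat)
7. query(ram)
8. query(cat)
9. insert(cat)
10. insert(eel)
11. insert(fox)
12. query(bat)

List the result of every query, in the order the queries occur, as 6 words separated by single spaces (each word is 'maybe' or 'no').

Answer: maybe maybe maybe maybe maybe maybe

Derivation:
Start: bits=000000000
Op 1: insert bat -> sets bits 1 2 5 -> bits=011001000
Op 2: insert owl -> sets bits 3 5 8 -> bits=011101001
Op 3: insert ram -> sets bits 0 4 -> bits=111111001
Op 4: query yak -> checks bit0=1, bit2=1, bit3=1 (all 1) -> maybe
Op 5: query yak -> checks bit0=1, bit2=1, bit3=1 (all 1) -> maybe
Op 6: query cat -> checks bit2=1, bit3=1, bit8=1 (all 1) -> maybe
Op 7: query ram -> checks bit0=1, bit4=1 (all 1) -> maybe
Op 8: query cat -> checks bit2=1, bit3=1, bit8=1 (all 1) -> maybe
Op 9: insert cat -> sets bits 2 3 8 -> bits=111111001
Op 10: insert eel -> sets bits 0 8 -> bits=111111001
Op 11: insert fox -> sets bits 3 5 7 -> bits=111111011
Op 12: query bat -> checks bit1=1, bit2=1, bit5=1 (all 1) -> maybe
Query results in order: maybe maybe maybe maybe maybe maybe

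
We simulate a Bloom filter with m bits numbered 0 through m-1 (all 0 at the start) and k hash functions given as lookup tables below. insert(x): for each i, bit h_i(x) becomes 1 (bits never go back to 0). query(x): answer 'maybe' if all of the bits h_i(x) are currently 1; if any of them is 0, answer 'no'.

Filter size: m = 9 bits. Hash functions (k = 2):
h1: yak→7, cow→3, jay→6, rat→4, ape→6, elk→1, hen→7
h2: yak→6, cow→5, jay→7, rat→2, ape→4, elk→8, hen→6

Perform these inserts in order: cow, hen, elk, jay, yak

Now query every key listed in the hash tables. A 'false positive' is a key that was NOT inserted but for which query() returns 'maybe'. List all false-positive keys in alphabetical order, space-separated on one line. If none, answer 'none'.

Answer: none

Derivation:
Start: bits=000000000
After insert 'cow': sets bits 3 5 -> bits=000101000
After insert 'hen': sets bits 6 7 -> bits=000101110
After insert 'elk': sets bits 1 8 -> bits=010101111
After insert 'jay': sets bits 6 7 -> bits=010101111
After insert 'yak': sets bits 6 7 -> bits=010101111
Not inserted: ape rat — query each against bits=010101111:
query ape: checks bit4=0, bit6=1 (has a 0) -> no => not a false positive
query rat: checks bit2=0, bit4=0 (has a 0) -> no => not a false positive
False positives (alphabetical): none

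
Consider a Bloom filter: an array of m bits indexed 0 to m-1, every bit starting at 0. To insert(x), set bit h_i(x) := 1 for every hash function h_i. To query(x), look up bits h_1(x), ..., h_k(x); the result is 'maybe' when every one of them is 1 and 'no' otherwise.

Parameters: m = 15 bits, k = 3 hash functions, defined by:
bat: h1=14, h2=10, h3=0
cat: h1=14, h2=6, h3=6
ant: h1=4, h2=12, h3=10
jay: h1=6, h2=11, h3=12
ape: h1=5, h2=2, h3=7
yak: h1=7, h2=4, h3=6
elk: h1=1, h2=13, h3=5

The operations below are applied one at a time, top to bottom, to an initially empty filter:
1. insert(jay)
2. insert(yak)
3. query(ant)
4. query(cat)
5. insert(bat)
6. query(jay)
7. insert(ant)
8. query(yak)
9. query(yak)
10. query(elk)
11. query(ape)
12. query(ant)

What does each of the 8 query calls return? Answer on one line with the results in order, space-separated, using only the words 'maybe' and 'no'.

Start: bits=000000000000000
Op 1: insert jay -> sets bits 6 11 12 -> bits=000000100001100
Op 2: insert yak -> sets bits 4 6 7 -> bits=000010110001100
Op 3: query ant -> checks bit4=1, bit10=0, bit12=1 (has a 0) -> no
Op 4: query cat -> checks bit6=1, bit14=0 (has a 0) -> no
Op 5: insert bat -> sets bits 0 10 14 -> bits=100010110011101
Op 6: query jay -> checks bit6=1, bit11=1, bit12=1 (all 1) -> maybe
Op 7: insert ant -> sets bits 4 10 12 -> bits=100010110011101
Op 8: query yak -> checks bit4=1, bit6=1, bit7=1 (all 1) -> maybe
Op 9: query yak -> checks bit4=1, bit6=1, bit7=1 (all 1) -> maybe
Op 10: query elk -> checks bit1=0, bit5=0, bit13=0 (has a 0) -> no
Op 11: query ape -> checks bit2=0, bit5=0, bit7=1 (has a 0) -> no
Op 12: query ant -> checks bit4=1, bit10=1, bit12=1 (all 1) -> maybe
Query results in order: no no maybe maybe maybe no no maybe

Answer: no no maybe maybe maybe no no maybe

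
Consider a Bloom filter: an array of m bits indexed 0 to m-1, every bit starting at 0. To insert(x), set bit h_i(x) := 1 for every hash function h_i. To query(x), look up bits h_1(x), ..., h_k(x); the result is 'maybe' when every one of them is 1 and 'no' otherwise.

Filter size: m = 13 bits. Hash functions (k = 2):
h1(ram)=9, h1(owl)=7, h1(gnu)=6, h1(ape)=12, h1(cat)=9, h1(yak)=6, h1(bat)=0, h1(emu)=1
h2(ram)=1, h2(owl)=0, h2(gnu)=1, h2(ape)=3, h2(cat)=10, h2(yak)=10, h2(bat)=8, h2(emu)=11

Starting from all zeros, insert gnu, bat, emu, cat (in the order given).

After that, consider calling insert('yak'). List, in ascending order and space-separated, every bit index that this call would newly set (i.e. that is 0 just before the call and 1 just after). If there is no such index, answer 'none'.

Answer: none

Derivation:
Start: bits=0000000000000
After insert 'gnu': sets bits 1 6 -> bits=0100001000000
After insert 'bat': sets bits 0 8 -> bits=1100001010000
After insert 'emu': sets bits 1 11 -> bits=1100001010010
After insert 'cat': sets bits 9 10 -> bits=1100001011110
insert 'yak' would touch bits 6 10; currently bit6=1, bit10=1
Bits that are 0 among those (would change 0->1): none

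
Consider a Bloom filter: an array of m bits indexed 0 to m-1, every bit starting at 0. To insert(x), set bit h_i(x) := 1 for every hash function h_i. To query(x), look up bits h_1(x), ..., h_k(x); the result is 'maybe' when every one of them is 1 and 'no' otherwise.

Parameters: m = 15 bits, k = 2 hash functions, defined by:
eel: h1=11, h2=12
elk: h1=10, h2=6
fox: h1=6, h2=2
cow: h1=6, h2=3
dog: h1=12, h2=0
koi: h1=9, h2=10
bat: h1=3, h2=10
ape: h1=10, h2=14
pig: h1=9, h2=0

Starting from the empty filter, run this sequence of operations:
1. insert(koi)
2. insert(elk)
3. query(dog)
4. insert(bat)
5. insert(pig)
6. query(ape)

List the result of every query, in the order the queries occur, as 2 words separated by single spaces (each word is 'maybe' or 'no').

Start: bits=000000000000000
Op 1: insert koi -> sets bits 9 10 -> bits=000000000110000
Op 2: insert elk -> sets bits 6 10 -> bits=000000100110000
Op 3: query dog -> checks bit0=0, bit12=0 (has a 0) -> no
Op 4: insert bat -> sets bits 3 10 -> bits=000100100110000
Op 5: insert pig -> sets bits 0 9 -> bits=100100100110000
Op 6: query ape -> checks bit10=1, bit14=0 (has a 0) -> no
Query results in order: no no

Answer: no no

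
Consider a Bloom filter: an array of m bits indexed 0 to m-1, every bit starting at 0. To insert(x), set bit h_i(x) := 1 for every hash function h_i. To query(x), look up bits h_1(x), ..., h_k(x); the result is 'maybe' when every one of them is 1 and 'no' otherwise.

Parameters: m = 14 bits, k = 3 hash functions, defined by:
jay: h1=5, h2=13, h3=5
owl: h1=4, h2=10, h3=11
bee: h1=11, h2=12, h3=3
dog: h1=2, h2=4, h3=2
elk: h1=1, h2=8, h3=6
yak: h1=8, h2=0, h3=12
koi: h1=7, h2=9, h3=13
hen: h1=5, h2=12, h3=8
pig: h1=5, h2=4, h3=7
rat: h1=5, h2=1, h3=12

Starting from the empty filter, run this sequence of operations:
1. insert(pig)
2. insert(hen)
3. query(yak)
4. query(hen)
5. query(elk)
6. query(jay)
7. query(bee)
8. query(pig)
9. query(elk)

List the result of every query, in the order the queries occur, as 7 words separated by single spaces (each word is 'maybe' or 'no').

Answer: no maybe no no no maybe no

Derivation:
Start: bits=00000000000000
Op 1: insert pig -> sets bits 4 5 7 -> bits=00001101000000
Op 2: insert hen -> sets bits 5 8 12 -> bits=00001101100010
Op 3: query yak -> checks bit0=0, bit8=1, bit12=1 (has a 0) -> no
Op 4: query hen -> checks bit5=1, bit8=1, bit12=1 (all 1) -> maybe
Op 5: query elk -> checks bit1=0, bit6=0, bit8=1 (has a 0) -> no
Op 6: query jay -> checks bit5=1, bit13=0 (has a 0) -> no
Op 7: query bee -> checks bit3=0, bit11=0, bit12=1 (has a 0) -> no
Op 8: query pig -> checks bit4=1, bit5=1, bit7=1 (all 1) -> maybe
Op 9: query elk -> checks bit1=0, bit6=0, bit8=1 (has a 0) -> no
Query results in order: no maybe no no no maybe no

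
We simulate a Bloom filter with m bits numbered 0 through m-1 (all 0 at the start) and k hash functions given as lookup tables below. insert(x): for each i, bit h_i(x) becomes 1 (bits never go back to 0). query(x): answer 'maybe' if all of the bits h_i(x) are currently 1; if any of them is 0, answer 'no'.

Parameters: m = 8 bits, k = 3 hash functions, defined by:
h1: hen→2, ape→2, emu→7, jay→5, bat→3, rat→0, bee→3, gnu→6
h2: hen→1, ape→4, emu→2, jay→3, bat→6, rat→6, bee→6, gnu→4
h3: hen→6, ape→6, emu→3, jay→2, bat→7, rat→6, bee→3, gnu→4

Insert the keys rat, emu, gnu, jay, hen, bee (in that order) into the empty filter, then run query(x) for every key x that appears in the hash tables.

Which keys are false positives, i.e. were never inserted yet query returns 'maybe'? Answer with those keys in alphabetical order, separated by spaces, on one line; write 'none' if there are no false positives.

Start: bits=00000000
After insert 'rat': sets bits 0 6 -> bits=10000010
After insert 'emu': sets bits 2 3 7 -> bits=10110011
After insert 'gnu': sets bits 4 6 -> bits=10111011
After insert 'jay': sets bits 2 3 5 -> bits=10111111
After insert 'hen': sets bits 1 2 6 -> bits=11111111
After insert 'bee': sets bits 3 6 -> bits=11111111
Not inserted: ape bat — query each against bits=11111111:
query ape: checks bit2=1, bit4=1, bit6=1 (all 1) -> maybe => FALSE POSITIVE
query bat: checks bit3=1, bit6=1, bit7=1 (all 1) -> maybe => FALSE POSITIVE
False positives (alphabetical): ape bat

Answer: ape bat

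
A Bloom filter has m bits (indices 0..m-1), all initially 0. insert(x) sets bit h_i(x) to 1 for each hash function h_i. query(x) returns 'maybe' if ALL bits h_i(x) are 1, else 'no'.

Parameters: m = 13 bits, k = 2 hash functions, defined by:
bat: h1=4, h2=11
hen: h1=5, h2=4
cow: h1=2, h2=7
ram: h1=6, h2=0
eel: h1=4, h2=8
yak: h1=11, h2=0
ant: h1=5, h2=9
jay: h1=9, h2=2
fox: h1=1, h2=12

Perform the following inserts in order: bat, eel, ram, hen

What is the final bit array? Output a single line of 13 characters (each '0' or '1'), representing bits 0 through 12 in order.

Answer: 1000111010010

Derivation:
Start: bits=0000000000000
After insert 'bat': sets bits 4 11 -> bits=0000100000010
After insert 'eel': sets bits 4 8 -> bits=0000100010010
After insert 'ram': sets bits 0 6 -> bits=1000101010010
After insert 'hen': sets bits 4 5 -> bits=1000111010010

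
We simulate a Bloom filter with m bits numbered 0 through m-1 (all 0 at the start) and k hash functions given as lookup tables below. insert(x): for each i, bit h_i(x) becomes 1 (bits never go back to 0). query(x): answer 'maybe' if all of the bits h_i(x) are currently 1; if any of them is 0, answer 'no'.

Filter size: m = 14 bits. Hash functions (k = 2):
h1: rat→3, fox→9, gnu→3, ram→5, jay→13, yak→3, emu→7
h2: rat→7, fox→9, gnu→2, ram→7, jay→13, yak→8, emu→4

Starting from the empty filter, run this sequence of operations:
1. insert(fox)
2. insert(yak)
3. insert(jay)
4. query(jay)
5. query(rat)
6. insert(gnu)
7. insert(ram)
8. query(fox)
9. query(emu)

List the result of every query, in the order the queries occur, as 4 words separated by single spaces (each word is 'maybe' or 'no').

Answer: maybe no maybe no

Derivation:
Start: bits=00000000000000
Op 1: insert fox -> sets bits 9 -> bits=00000000010000
Op 2: insert yak -> sets bits 3 8 -> bits=00010000110000
Op 3: insert jay -> sets bits 13 -> bits=00010000110001
Op 4: query jay -> checks bit13=1 (all 1) -> maybe
Op 5: query rat -> checks bit3=1, bit7=0 (has a 0) -> no
Op 6: insert gnu -> sets bits 2 3 -> bits=00110000110001
Op 7: insert ram -> sets bits 5 7 -> bits=00110101110001
Op 8: query fox -> checks bit9=1 (all 1) -> maybe
Op 9: query emu -> checks bit4=0, bit7=1 (has a 0) -> no
Query results in order: maybe no maybe no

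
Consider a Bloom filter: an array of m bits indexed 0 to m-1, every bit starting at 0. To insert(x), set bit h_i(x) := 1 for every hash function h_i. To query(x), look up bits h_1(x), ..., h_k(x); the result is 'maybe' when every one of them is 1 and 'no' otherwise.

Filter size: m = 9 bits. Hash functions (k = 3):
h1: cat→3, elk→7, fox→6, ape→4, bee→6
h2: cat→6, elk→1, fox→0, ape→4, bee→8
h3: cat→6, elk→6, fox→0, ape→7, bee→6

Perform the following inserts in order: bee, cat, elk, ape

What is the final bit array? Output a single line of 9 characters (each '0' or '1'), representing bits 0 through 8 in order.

Start: bits=000000000
After insert 'bee': sets bits 6 8 -> bits=000000101
After insert 'cat': sets bits 3 6 -> bits=000100101
After insert 'elk': sets bits 1 6 7 -> bits=010100111
After insert 'ape': sets bits 4 7 -> bits=010110111

Answer: 010110111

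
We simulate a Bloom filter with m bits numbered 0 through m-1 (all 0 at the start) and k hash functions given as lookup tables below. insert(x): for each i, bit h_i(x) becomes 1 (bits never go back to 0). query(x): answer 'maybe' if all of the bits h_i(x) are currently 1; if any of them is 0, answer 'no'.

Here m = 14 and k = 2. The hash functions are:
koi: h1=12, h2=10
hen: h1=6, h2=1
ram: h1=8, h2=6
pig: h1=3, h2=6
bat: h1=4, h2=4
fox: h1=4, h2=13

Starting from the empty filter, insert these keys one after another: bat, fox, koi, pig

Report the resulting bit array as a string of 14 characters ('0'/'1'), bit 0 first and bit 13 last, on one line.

Start: bits=00000000000000
After insert 'bat': sets bits 4 -> bits=00001000000000
After insert 'fox': sets bits 4 13 -> bits=00001000000001
After insert 'koi': sets bits 10 12 -> bits=00001000001011
After insert 'pig': sets bits 3 6 -> bits=00011010001011

Answer: 00011010001011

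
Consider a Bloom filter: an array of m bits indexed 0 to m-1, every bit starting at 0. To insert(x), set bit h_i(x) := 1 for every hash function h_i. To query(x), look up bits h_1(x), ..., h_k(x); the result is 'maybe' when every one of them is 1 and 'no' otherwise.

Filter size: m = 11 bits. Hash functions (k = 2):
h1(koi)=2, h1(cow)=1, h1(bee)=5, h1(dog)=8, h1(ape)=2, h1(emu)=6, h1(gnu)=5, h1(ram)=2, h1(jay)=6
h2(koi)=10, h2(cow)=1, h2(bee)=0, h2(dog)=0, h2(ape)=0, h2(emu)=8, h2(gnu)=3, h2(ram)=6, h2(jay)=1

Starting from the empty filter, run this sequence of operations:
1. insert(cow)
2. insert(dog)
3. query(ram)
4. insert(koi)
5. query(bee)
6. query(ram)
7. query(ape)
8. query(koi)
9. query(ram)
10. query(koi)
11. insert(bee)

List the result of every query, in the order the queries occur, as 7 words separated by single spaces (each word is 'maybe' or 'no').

Start: bits=00000000000
Op 1: insert cow -> sets bits 1 -> bits=01000000000
Op 2: insert dog -> sets bits 0 8 -> bits=11000000100
Op 3: query ram -> checks bit2=0, bit6=0 (has a 0) -> no
Op 4: insert koi -> sets bits 2 10 -> bits=11100000101
Op 5: query bee -> checks bit0=1, bit5=0 (has a 0) -> no
Op 6: query ram -> checks bit2=1, bit6=0 (has a 0) -> no
Op 7: query ape -> checks bit0=1, bit2=1 (all 1) -> maybe
Op 8: query koi -> checks bit2=1, bit10=1 (all 1) -> maybe
Op 9: query ram -> checks bit2=1, bit6=0 (has a 0) -> no
Op 10: query koi -> checks bit2=1, bit10=1 (all 1) -> maybe
Op 11: insert bee -> sets bits 0 5 -> bits=11100100101
Query results in order: no no no maybe maybe no maybe

Answer: no no no maybe maybe no maybe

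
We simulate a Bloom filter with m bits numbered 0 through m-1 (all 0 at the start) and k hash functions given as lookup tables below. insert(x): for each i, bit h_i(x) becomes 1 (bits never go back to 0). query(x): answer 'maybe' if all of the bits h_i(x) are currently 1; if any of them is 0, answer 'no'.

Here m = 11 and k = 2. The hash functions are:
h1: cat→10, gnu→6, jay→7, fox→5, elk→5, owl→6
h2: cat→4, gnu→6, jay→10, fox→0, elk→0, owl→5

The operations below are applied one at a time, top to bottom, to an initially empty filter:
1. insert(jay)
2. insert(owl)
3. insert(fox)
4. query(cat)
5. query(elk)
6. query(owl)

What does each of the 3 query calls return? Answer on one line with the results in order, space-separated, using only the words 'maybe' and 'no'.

Answer: no maybe maybe

Derivation:
Start: bits=00000000000
Op 1: insert jay -> sets bits 7 10 -> bits=00000001001
Op 2: insert owl -> sets bits 5 6 -> bits=00000111001
Op 3: insert fox -> sets bits 0 5 -> bits=10000111001
Op 4: query cat -> checks bit4=0, bit10=1 (has a 0) -> no
Op 5: query elk -> checks bit0=1, bit5=1 (all 1) -> maybe
Op 6: query owl -> checks bit5=1, bit6=1 (all 1) -> maybe
Query results in order: no maybe maybe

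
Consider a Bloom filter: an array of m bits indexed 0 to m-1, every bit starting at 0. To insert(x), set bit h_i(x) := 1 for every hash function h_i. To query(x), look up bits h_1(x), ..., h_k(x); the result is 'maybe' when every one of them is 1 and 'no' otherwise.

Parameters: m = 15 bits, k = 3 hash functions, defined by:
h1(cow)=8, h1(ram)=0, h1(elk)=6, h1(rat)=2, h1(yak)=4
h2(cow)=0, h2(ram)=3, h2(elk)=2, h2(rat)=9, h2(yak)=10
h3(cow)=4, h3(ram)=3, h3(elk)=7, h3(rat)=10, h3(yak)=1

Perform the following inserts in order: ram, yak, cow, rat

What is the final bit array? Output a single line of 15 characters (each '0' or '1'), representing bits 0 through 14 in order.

Start: bits=000000000000000
After insert 'ram': sets bits 0 3 -> bits=100100000000000
After insert 'yak': sets bits 1 4 10 -> bits=110110000010000
After insert 'cow': sets bits 0 4 8 -> bits=110110001010000
After insert 'rat': sets bits 2 9 10 -> bits=111110001110000

Answer: 111110001110000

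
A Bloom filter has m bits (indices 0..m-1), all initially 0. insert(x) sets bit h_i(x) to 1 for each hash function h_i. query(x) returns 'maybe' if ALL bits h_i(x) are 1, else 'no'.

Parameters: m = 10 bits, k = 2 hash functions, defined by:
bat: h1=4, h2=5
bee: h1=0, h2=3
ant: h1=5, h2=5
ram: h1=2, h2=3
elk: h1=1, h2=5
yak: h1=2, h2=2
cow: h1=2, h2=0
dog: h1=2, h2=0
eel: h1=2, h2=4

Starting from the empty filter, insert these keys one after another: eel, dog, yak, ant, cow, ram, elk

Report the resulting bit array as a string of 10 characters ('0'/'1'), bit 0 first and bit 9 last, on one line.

Start: bits=0000000000
After insert 'eel': sets bits 2 4 -> bits=0010100000
After insert 'dog': sets bits 0 2 -> bits=1010100000
After insert 'yak': sets bits 2 -> bits=1010100000
After insert 'ant': sets bits 5 -> bits=1010110000
After insert 'cow': sets bits 0 2 -> bits=1010110000
After insert 'ram': sets bits 2 3 -> bits=1011110000
After insert 'elk': sets bits 1 5 -> bits=1111110000

Answer: 1111110000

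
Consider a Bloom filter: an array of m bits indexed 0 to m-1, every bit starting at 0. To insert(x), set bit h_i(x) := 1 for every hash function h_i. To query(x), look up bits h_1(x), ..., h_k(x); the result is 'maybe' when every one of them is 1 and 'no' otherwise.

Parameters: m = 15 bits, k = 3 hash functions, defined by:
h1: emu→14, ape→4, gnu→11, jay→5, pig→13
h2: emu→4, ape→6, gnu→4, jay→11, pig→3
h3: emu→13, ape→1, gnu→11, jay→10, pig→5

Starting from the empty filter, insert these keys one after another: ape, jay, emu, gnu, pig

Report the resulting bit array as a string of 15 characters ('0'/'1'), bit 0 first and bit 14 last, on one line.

Start: bits=000000000000000
After insert 'ape': sets bits 1 4 6 -> bits=010010100000000
After insert 'jay': sets bits 5 10 11 -> bits=010011100011000
After insert 'emu': sets bits 4 13 14 -> bits=010011100011011
After insert 'gnu': sets bits 4 11 -> bits=010011100011011
After insert 'pig': sets bits 3 5 13 -> bits=010111100011011

Answer: 010111100011011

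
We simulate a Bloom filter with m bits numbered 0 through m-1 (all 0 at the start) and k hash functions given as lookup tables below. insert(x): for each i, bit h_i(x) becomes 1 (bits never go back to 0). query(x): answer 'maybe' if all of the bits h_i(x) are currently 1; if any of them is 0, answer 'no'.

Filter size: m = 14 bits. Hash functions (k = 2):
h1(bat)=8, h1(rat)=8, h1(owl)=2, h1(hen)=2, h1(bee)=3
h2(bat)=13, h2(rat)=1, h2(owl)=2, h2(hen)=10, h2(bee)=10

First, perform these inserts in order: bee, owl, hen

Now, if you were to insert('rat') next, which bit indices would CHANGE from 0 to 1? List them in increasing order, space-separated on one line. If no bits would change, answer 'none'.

Start: bits=00000000000000
After insert 'bee': sets bits 3 10 -> bits=00010000001000
After insert 'owl': sets bits 2 -> bits=00110000001000
After insert 'hen': sets bits 2 10 -> bits=00110000001000
insert 'rat' would touch bits 1 8; currently bit1=0, bit8=0
Bits that are 0 among those (would change 0->1): 1 8

Answer: 1 8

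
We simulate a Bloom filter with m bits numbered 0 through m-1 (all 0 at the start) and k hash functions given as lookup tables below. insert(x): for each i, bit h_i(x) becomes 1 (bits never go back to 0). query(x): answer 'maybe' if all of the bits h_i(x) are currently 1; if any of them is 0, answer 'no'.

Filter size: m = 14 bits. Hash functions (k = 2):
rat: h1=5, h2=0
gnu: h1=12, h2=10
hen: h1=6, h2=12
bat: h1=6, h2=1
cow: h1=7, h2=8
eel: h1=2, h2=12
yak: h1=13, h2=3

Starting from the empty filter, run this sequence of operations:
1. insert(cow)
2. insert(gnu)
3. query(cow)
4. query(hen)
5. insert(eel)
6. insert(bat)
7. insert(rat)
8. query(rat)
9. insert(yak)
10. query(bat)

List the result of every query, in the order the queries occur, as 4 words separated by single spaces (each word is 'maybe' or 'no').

Start: bits=00000000000000
Op 1: insert cow -> sets bits 7 8 -> bits=00000001100000
Op 2: insert gnu -> sets bits 10 12 -> bits=00000001101010
Op 3: query cow -> checks bit7=1, bit8=1 (all 1) -> maybe
Op 4: query hen -> checks bit6=0, bit12=1 (has a 0) -> no
Op 5: insert eel -> sets bits 2 12 -> bits=00100001101010
Op 6: insert bat -> sets bits 1 6 -> bits=01100011101010
Op 7: insert rat -> sets bits 0 5 -> bits=11100111101010
Op 8: query rat -> checks bit0=1, bit5=1 (all 1) -> maybe
Op 9: insert yak -> sets bits 3 13 -> bits=11110111101011
Op 10: query bat -> checks bit1=1, bit6=1 (all 1) -> maybe
Query results in order: maybe no maybe maybe

Answer: maybe no maybe maybe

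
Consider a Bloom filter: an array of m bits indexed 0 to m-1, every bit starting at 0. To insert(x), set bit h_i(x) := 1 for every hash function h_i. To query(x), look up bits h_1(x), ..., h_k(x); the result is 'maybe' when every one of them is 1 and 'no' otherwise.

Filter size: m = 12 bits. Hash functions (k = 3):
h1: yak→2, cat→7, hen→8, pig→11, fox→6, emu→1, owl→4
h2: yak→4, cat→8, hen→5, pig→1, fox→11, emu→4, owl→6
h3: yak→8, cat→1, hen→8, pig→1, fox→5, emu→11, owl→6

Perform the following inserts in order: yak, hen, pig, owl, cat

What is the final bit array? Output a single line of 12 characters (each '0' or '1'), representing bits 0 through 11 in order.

Answer: 011011111001

Derivation:
Start: bits=000000000000
After insert 'yak': sets bits 2 4 8 -> bits=001010001000
After insert 'hen': sets bits 5 8 -> bits=001011001000
After insert 'pig': sets bits 1 11 -> bits=011011001001
After insert 'owl': sets bits 4 6 -> bits=011011101001
After insert 'cat': sets bits 1 7 8 -> bits=011011111001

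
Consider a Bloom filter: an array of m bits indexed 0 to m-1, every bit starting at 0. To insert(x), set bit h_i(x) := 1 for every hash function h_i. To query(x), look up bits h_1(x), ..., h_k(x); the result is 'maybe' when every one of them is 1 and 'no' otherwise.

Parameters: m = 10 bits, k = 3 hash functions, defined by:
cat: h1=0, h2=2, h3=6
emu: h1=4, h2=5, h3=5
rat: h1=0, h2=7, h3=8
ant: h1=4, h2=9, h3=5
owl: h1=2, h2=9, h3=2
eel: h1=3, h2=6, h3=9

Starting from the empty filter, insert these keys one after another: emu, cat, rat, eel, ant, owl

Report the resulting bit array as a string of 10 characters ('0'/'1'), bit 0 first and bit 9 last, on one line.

Start: bits=0000000000
After insert 'emu': sets bits 4 5 -> bits=0000110000
After insert 'cat': sets bits 0 2 6 -> bits=1010111000
After insert 'rat': sets bits 0 7 8 -> bits=1010111110
After insert 'eel': sets bits 3 6 9 -> bits=1011111111
After insert 'ant': sets bits 4 5 9 -> bits=1011111111
After insert 'owl': sets bits 2 9 -> bits=1011111111

Answer: 1011111111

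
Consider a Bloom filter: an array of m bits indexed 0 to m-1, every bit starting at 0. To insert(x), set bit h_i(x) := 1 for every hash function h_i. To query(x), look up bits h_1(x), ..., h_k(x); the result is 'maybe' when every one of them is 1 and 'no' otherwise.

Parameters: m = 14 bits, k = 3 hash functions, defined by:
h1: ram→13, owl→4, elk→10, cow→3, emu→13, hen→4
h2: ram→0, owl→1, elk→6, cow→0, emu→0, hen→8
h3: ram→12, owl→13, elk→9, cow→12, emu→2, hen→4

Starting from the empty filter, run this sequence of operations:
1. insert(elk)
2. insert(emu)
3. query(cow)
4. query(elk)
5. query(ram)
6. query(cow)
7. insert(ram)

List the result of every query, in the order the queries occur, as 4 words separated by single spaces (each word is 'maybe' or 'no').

Answer: no maybe no no

Derivation:
Start: bits=00000000000000
Op 1: insert elk -> sets bits 6 9 10 -> bits=00000010011000
Op 2: insert emu -> sets bits 0 2 13 -> bits=10100010011001
Op 3: query cow -> checks bit0=1, bit3=0, bit12=0 (has a 0) -> no
Op 4: query elk -> checks bit6=1, bit9=1, bit10=1 (all 1) -> maybe
Op 5: query ram -> checks bit0=1, bit12=0, bit13=1 (has a 0) -> no
Op 6: query cow -> checks bit0=1, bit3=0, bit12=0 (has a 0) -> no
Op 7: insert ram -> sets bits 0 12 13 -> bits=10100010011011
Query results in order: no maybe no no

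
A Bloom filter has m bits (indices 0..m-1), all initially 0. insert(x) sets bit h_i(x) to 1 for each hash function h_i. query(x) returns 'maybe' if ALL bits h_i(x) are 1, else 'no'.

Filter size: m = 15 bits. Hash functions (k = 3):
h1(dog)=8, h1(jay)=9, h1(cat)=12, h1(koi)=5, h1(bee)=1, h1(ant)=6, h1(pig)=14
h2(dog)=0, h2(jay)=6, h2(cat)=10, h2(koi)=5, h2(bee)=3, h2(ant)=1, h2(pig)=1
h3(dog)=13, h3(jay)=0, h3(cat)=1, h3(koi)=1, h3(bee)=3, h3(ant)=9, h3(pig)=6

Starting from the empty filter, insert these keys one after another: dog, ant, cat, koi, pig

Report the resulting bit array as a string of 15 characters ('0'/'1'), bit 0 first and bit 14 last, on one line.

Answer: 110001101110111

Derivation:
Start: bits=000000000000000
After insert 'dog': sets bits 0 8 13 -> bits=100000001000010
After insert 'ant': sets bits 1 6 9 -> bits=110000101100010
After insert 'cat': sets bits 1 10 12 -> bits=110000101110110
After insert 'koi': sets bits 1 5 -> bits=110001101110110
After insert 'pig': sets bits 1 6 14 -> bits=110001101110111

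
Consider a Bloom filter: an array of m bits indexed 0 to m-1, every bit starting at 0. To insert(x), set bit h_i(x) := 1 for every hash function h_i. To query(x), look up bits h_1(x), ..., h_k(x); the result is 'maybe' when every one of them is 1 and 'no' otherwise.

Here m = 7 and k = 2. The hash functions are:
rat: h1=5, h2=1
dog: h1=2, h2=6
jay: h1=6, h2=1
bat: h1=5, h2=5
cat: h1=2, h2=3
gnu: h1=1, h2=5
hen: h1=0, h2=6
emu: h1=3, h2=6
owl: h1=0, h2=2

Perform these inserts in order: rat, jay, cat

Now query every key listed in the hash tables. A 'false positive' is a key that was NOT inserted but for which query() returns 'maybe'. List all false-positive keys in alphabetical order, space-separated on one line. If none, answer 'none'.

Answer: bat dog emu gnu

Derivation:
Start: bits=0000000
After insert 'rat': sets bits 1 5 -> bits=0100010
After insert 'jay': sets bits 1 6 -> bits=0100011
After insert 'cat': sets bits 2 3 -> bits=0111011
Not inserted: bat dog emu gnu hen owl — query each against bits=0111011:
query bat: checks bit5=1 (all 1) -> maybe => FALSE POSITIVE
query dog: checks bit2=1, bit6=1 (all 1) -> maybe => FALSE POSITIVE
query emu: checks bit3=1, bit6=1 (all 1) -> maybe => FALSE POSITIVE
query gnu: checks bit1=1, bit5=1 (all 1) -> maybe => FALSE POSITIVE
query hen: checks bit0=0, bit6=1 (has a 0) -> no => not a false positive
query owl: checks bit0=0, bit2=1 (has a 0) -> no => not a false positive
False positives (alphabetical): bat dog emu gnu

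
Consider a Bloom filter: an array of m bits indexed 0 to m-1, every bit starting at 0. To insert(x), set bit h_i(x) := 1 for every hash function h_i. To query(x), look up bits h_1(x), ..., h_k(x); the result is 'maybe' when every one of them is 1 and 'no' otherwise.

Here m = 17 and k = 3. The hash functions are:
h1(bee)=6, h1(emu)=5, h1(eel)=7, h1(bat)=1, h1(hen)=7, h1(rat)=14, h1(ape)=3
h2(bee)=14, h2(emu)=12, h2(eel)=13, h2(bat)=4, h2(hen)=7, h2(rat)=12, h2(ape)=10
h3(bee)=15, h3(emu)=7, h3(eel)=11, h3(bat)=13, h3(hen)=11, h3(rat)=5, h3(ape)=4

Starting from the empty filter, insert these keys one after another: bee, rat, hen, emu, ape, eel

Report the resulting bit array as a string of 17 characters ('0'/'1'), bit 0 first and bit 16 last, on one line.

Start: bits=00000000000000000
After insert 'bee': sets bits 6 14 15 -> bits=00000010000000110
After insert 'rat': sets bits 5 12 14 -> bits=00000110000010110
After insert 'hen': sets bits 7 11 -> bits=00000111000110110
After insert 'emu': sets bits 5 7 12 -> bits=00000111000110110
After insert 'ape': sets bits 3 4 10 -> bits=00011111001110110
After insert 'eel': sets bits 7 11 13 -> bits=00011111001111110

Answer: 00011111001111110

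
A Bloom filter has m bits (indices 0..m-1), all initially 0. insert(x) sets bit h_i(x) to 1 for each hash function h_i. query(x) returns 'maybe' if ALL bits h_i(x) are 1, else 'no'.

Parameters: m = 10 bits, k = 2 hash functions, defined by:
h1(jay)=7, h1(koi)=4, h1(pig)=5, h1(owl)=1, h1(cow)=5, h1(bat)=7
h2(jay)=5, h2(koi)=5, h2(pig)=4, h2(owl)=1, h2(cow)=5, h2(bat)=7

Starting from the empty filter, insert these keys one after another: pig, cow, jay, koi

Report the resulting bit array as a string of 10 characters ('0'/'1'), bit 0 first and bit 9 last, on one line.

Answer: 0000110100

Derivation:
Start: bits=0000000000
After insert 'pig': sets bits 4 5 -> bits=0000110000
After insert 'cow': sets bits 5 -> bits=0000110000
After insert 'jay': sets bits 5 7 -> bits=0000110100
After insert 'koi': sets bits 4 5 -> bits=0000110100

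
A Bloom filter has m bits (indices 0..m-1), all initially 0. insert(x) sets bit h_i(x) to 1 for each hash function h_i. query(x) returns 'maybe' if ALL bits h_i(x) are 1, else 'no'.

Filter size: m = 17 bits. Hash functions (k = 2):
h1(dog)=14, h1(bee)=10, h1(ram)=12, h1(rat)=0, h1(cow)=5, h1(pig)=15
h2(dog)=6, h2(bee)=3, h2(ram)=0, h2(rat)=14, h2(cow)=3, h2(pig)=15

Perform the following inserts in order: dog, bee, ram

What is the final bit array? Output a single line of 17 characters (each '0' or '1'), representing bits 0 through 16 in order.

Start: bits=00000000000000000
After insert 'dog': sets bits 6 14 -> bits=00000010000000100
After insert 'bee': sets bits 3 10 -> bits=00010010001000100
After insert 'ram': sets bits 0 12 -> bits=10010010001010100

Answer: 10010010001010100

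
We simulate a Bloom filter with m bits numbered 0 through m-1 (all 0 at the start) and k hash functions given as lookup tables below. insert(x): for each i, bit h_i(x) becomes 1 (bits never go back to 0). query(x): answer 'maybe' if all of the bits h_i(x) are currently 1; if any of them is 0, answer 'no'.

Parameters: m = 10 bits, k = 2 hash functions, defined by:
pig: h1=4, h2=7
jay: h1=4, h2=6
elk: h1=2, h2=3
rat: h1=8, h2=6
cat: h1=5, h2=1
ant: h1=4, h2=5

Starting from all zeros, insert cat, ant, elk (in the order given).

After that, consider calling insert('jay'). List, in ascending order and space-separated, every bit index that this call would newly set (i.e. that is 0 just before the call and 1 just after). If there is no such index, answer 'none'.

Start: bits=0000000000
After insert 'cat': sets bits 1 5 -> bits=0100010000
After insert 'ant': sets bits 4 5 -> bits=0100110000
After insert 'elk': sets bits 2 3 -> bits=0111110000
insert 'jay' would touch bits 4 6; currently bit4=1, bit6=0
Bits that are 0 among those (would change 0->1): 6

Answer: 6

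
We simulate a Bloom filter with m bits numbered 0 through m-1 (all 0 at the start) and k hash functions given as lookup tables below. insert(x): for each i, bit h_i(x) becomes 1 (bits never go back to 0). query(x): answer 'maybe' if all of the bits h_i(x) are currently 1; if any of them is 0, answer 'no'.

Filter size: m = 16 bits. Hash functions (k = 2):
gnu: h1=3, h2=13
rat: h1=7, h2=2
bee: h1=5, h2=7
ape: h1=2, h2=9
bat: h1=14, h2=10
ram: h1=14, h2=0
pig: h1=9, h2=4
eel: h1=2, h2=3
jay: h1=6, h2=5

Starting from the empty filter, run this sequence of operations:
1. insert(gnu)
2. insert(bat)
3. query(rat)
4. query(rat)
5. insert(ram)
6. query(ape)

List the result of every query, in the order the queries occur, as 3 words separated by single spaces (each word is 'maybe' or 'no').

Start: bits=0000000000000000
Op 1: insert gnu -> sets bits 3 13 -> bits=0001000000000100
Op 2: insert bat -> sets bits 10 14 -> bits=0001000000100110
Op 3: query rat -> checks bit2=0, bit7=0 (has a 0) -> no
Op 4: query rat -> checks bit2=0, bit7=0 (has a 0) -> no
Op 5: insert ram -> sets bits 0 14 -> bits=1001000000100110
Op 6: query ape -> checks bit2=0, bit9=0 (has a 0) -> no
Query results in order: no no no

Answer: no no no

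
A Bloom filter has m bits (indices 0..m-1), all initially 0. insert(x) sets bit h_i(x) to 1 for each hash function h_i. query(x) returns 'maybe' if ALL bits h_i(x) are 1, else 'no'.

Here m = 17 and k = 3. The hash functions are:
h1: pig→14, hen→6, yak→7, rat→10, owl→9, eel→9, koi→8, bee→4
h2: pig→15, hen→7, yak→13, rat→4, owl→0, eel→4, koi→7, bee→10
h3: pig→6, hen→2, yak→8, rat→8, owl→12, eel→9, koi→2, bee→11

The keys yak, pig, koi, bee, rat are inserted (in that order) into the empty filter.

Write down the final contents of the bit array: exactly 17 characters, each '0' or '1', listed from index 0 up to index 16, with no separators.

Answer: 00101011101101110

Derivation:
Start: bits=00000000000000000
After insert 'yak': sets bits 7 8 13 -> bits=00000001100001000
After insert 'pig': sets bits 6 14 15 -> bits=00000011100001110
After insert 'koi': sets bits 2 7 8 -> bits=00100011100001110
After insert 'bee': sets bits 4 10 11 -> bits=00101011101101110
After insert 'rat': sets bits 4 8 10 -> bits=00101011101101110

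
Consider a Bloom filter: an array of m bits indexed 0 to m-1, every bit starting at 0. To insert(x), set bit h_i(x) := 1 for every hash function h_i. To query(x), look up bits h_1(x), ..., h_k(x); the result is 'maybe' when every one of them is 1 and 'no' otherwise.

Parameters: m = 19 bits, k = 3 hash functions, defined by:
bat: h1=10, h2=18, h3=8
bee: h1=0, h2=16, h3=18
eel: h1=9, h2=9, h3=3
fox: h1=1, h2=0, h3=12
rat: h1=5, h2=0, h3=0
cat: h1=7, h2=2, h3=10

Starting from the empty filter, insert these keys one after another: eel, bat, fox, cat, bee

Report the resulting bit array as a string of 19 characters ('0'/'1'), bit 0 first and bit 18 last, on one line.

Start: bits=0000000000000000000
After insert 'eel': sets bits 3 9 -> bits=0001000001000000000
After insert 'bat': sets bits 8 10 18 -> bits=0001000011100000001
After insert 'fox': sets bits 0 1 12 -> bits=1101000011101000001
After insert 'cat': sets bits 2 7 10 -> bits=1111000111101000001
After insert 'bee': sets bits 0 16 18 -> bits=1111000111101000101

Answer: 1111000111101000101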